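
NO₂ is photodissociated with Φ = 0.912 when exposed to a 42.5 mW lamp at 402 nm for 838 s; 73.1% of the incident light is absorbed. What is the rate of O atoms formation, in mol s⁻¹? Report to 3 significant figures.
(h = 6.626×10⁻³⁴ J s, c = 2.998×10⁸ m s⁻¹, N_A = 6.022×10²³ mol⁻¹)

Photon energy at 402 nm: hc/λ = (6.626×10⁻³⁴)(2.998×10⁸)/(402×10⁻⁹) = 4.941×10⁻¹⁹ J.
Energy delivered: (42.5 mW)(838 s) = 35.62 J.
Photons incident: 35.62 / 4.941×10⁻¹⁹ = 7.209×10¹⁹, i.e. 7.209×10¹⁹/6.022×10²³ = 1.197×10⁻⁴ mol.
Photons absorbed: 0.731 × 1.197×10⁻⁴ = 8.750×10⁻⁵ mol.
Product formed: 0.912 × 8.750×10⁻⁵ = 7.980×10⁻⁵ mol.
Rate: 7.980×10⁻⁵ / 838 s = 9.52×10⁻⁸ mol s⁻¹.

9.52×10⁻⁸ mol s⁻¹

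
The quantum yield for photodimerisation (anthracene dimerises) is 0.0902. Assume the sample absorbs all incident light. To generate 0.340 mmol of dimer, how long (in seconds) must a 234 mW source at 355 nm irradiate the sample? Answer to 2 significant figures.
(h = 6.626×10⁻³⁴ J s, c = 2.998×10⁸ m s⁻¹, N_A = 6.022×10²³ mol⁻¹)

Product: 0.340 mmol = 3.40×10⁻⁴ mol.
Photons that must be absorbed: 3.40×10⁻⁴ / 0.0902 = 0.003769 mol.
Photon energy: hc/λ = 5.596×10⁻¹⁹ J; per mole, 3.370×10⁵ J mol⁻¹.
Energy required: 0.003769 × 3.370×10⁵ = 1270 J.
Time: 1270 J / 0.234 W = 5400 s.

t ≈ 5400 s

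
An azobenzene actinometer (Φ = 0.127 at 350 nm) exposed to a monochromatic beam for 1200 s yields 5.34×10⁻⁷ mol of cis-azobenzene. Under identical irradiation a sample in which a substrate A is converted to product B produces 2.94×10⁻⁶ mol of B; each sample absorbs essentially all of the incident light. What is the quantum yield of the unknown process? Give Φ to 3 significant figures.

Φ = 0.699

Photons absorbed by the actinometer: 5.34×10⁻⁷ / 0.127 = 4.205×10⁻⁶ mol.
Φ(unknown) = 2.94×10⁻⁶ / 4.205×10⁻⁶ = 0.699.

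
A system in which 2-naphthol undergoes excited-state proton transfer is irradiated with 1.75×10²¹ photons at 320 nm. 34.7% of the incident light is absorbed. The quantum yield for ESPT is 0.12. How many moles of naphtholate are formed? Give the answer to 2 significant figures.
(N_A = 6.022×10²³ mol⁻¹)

1.2×10⁻⁴ mol

Moles of photons: 1.75×10²¹ / 6.022×10²³ = 0.002906 mol.
Photons absorbed: 0.347 × 0.002906 = 0.001008 mol.
Product: Φ × n_abs = 0.12 × 0.001008 = 1.210×10⁻⁴ mol.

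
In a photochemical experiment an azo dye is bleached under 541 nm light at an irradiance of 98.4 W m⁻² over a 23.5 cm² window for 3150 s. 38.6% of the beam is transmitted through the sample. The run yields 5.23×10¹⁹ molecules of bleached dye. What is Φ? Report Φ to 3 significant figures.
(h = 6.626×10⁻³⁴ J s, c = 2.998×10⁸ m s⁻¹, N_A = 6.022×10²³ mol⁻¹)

Product: 5.23×10¹⁹ / 6.022×10²³ = 8.685×10⁻⁵ mol.
Photon energy at 541 nm: hc/λ = (6.626×10⁻³⁴)(2.998×10⁸)/(541×10⁻⁹) = 3.672×10⁻¹⁹ J.
Energy delivered: (98.4 W m⁻²)(23.5×10⁻⁴ m²)(3150 s) = 728.4 J.
Photons incident: 728.4 / 3.672×10⁻¹⁹ = 1.984×10²¹, i.e. 1.984×10²¹/6.022×10²³ = 0.003295 mol.
Fraction absorbed: 1 − 38.6/100 = 0.6140.
Photons absorbed: 0.6140 × 0.003295 = 0.002023 mol.
Φ = 8.685×10⁻⁵ mol / 0.002023 mol photons = 0.0429.

Φ = 0.0429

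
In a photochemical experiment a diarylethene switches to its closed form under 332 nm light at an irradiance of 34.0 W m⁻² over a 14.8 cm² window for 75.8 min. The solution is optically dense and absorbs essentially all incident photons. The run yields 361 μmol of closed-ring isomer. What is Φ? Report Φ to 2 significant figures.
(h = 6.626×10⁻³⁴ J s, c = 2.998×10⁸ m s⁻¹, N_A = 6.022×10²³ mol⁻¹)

Φ = 0.57

Product: 361 μmol = 3.61×10⁻⁴ mol.
Photon energy at 332 nm: hc/λ = (6.626×10⁻³⁴)(2.998×10⁸)/(332×10⁻⁹) = 5.983×10⁻¹⁹ J.
Energy delivered: (34.0 W m⁻²)(14.8×10⁻⁴ m²)(4548 s) = 228.9 J.
Photons incident: 228.9 / 5.983×10⁻¹⁹ = 3.826×10²⁰, i.e. 3.826×10²⁰/6.022×10²³ = 6.353×10⁻⁴ mol.
Φ = 3.61×10⁻⁴ mol / 6.353×10⁻⁴ mol photons = 0.57.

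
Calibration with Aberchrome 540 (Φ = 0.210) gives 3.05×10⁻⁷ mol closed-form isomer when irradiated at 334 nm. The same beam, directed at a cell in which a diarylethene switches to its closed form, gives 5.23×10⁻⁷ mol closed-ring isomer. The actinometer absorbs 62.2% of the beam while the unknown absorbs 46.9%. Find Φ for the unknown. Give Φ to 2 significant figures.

Φ = 0.48

Photons absorbed by the actinometer: 3.05×10⁻⁷ / 0.210 = 1.452×10⁻⁶ mol.
Incident flux: 1.452×10⁻⁶ / 0.622 = 2.334×10⁻⁶ einstein.
Absorbed by unknown: 0.469 × 2.334×10⁻⁶ = 1.095×10⁻⁶ mol.
Φ(unknown) = 5.23×10⁻⁷ / 1.095×10⁻⁶ = 0.48.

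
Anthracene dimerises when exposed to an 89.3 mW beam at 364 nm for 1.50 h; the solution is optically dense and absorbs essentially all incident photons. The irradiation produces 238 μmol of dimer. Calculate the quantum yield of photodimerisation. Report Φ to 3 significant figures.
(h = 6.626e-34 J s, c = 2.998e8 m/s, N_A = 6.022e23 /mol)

Product: 238 μmol = 2.38e-4 mol.
Photon energy at 364 nm: hc/λ = (6.626e-34)(2.998e8)/(364e-9) = 5.457e-19 J.
Energy delivered: (89.3 mW)(5400 s) = 482.2 J.
Photons incident: 482.2 / 5.457e-19 = 8.836e20, i.e. 8.836e20/6.022e23 = 0.001467 mol.
Φ = 2.38e-4 mol / 0.001467 mol photons = 0.162.

Φ = 0.162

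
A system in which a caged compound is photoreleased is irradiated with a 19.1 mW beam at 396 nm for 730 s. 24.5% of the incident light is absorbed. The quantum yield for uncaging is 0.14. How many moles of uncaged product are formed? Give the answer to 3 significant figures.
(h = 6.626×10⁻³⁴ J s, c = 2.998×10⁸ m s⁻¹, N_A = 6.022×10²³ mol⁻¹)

1.58×10⁻⁶ mol

Photon energy at 396 nm: hc/λ = (6.626×10⁻³⁴)(2.998×10⁸)/(396×10⁻⁹) = 5.016×10⁻¹⁹ J.
Energy delivered: (19.1 mW)(730 s) = 13.94 J.
Photons incident: 13.94 / 5.016×10⁻¹⁹ = 2.779×10¹⁹, i.e. 2.779×10¹⁹/6.022×10²³ = 4.615×10⁻⁵ mol.
Photons absorbed: 0.245 × 4.615×10⁻⁵ = 1.131×10⁻⁵ mol.
Product: Φ × n_abs = 0.14 × 1.131×10⁻⁵ = 1.583×10⁻⁶ mol.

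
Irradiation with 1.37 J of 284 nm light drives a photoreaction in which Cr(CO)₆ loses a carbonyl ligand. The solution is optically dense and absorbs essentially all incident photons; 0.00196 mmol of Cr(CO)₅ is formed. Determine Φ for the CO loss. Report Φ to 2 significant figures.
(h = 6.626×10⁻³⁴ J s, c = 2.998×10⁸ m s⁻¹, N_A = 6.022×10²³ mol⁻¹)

Product: 0.00196 mmol = 1.96×10⁻⁶ mol.
Photon energy at 284 nm: hc/λ = (6.626×10⁻³⁴)(2.998×10⁸)/(284×10⁻⁹) = 6.995×10⁻¹⁹ J.
Photons incident: 1.37 / 6.995×10⁻¹⁹ = 1.959×10¹⁸, i.e. 1.959×10¹⁸/6.022×10²³ = 3.253×10⁻⁶ mol.
Φ = 1.96×10⁻⁶ mol / 3.253×10⁻⁶ mol photons = 0.60.

Φ = 0.60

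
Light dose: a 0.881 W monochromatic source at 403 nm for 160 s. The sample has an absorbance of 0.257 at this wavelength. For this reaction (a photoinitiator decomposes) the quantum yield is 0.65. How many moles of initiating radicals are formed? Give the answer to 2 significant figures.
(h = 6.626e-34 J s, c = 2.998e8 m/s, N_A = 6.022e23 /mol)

1.4e-4 mol

Photon energy at 403 nm: hc/λ = (6.626e-34)(2.998e8)/(403e-9) = 4.929e-19 J.
Energy delivered: (0.881 W)(160 s) = 141.0 J.
Photons incident: 141.0 / 4.929e-19 = 2.861e20, i.e. 2.861e20/6.022e23 = 4.751e-4 mol.
Fraction absorbed: 1 − 10^(−0.257) = 0.4466.
Photons absorbed: 0.4466 × 4.751e-4 = 2.122e-4 mol.
Product: Φ × n_abs = 0.65 × 2.122e-4 = 1.379e-4 mol.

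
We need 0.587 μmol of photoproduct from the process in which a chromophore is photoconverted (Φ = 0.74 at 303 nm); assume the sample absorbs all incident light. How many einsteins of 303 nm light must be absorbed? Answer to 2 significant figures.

Product: 0.587 μmol = 5.87×10⁻⁷ mol.
Photons that must be absorbed: 5.87×10⁻⁷ / 0.74 = 7.932×10⁻⁷ mol.

7.9×10⁻⁷ einstein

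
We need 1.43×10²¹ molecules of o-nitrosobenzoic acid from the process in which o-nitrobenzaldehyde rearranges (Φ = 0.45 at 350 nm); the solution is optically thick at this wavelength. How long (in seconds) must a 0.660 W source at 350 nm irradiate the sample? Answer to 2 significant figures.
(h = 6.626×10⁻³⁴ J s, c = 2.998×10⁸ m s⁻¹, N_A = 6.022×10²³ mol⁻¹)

t ≈ 2700 s

Product: 1.43×10²¹ / 6.022×10²³ = 0.002375 mol.
Photons that must be absorbed: 0.002375 / 0.45 = 0.005278 mol.
Photon energy: hc/λ = 5.676×10⁻¹⁹ J; per mole, 3.418×10⁵ J mol⁻¹.
Energy required: 0.005278 × 3.418×10⁵ = 1804 J.
Time: 1804 J / 0.66 W = 2700 s.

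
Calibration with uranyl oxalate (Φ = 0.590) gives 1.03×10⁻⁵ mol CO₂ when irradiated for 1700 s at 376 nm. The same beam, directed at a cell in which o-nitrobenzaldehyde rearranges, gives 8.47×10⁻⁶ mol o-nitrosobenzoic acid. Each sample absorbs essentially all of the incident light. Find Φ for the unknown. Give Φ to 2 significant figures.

Φ = 0.49

Photons absorbed by the actinometer: 1.03×10⁻⁵ / 0.590 = 1.746×10⁻⁵ mol.
Φ(unknown) = 8.47×10⁻⁶ / 1.746×10⁻⁵ = 0.49.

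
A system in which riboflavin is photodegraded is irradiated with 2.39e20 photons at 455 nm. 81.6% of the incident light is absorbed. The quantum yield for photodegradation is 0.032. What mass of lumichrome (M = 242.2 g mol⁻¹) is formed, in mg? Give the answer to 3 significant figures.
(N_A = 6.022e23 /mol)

2.51 mg

Moles of photons: 2.39e20 / 6.022e23 = 3.969e-4 mol.
Photons absorbed: 0.816 × 3.969e-4 = 3.239e-4 mol.
Product: Φ × n_abs = 0.032 × 3.239e-4 = 1.036e-5 mol.
Mass: 1.036e-5 × 242.2 = 0.002509 g = 2.51 mg.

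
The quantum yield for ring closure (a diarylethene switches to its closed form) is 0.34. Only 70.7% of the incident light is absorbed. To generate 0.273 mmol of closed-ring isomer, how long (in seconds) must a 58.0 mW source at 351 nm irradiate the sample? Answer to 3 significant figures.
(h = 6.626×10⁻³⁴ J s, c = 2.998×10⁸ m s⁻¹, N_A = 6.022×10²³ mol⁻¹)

t ≈ 6670 s

Product: 0.273 mmol = 2.73×10⁻⁴ mol.
Photons that must be absorbed: 2.73×10⁻⁴ / 0.34 = 8.029×10⁻⁴ mol.
Incident photons needed: 8.029×10⁻⁴ / 0.707 = 0.001136 mol.
Photon energy: hc/λ = 5.659×10⁻¹⁹ J; per mole, 3.408×10⁵ J mol⁻¹.
Energy required: 0.001136 × 3.408×10⁵ = 387.1 J.
Time: 387.1 J / 0.058 W = 6670 s.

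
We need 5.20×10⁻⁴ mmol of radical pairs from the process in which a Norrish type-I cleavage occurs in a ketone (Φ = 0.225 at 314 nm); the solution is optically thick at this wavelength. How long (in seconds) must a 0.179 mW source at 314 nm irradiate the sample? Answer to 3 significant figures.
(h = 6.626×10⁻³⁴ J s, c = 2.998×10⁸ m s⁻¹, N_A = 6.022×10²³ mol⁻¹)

t ≈ 4920 s

Product: 5.20×10⁻⁴ mmol = 5.20×10⁻⁷ mol.
Photons that must be absorbed: 5.20×10⁻⁷ / 0.225 = 2.311×10⁻⁶ mol.
Photon energy: hc/λ = 6.326×10⁻¹⁹ J; per mole, 3.810×10⁵ J mol⁻¹.
Energy required: 2.311×10⁻⁶ × 3.810×10⁵ = 0.8805 J.
Time: 0.8805 J / 0.000179 W = 4920 s.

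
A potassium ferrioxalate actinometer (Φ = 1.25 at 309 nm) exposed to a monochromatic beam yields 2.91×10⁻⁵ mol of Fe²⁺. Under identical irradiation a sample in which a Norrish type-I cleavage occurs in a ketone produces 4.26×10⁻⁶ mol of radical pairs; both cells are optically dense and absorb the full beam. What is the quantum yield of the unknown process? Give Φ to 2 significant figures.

Photons absorbed by the actinometer: 2.91×10⁻⁵ / 1.25 = 2.328×10⁻⁵ mol.
Φ(unknown) = 4.26×10⁻⁶ / 2.328×10⁻⁵ = 0.18.

Φ = 0.18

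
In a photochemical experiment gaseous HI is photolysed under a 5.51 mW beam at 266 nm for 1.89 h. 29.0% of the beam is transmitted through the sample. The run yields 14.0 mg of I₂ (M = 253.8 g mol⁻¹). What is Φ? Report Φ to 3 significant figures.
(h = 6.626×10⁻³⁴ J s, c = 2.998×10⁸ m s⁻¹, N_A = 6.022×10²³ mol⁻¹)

Product: 14.0 mg / 253.8 g mol⁻¹ = 5.516×10⁻⁵ mol.
Photon energy at 266 nm: hc/λ = (6.626×10⁻³⁴)(2.998×10⁸)/(266×10⁻⁹) = 7.468×10⁻¹⁹ J.
Energy delivered: (5.51 mW)(6804 s) = 37.49 J.
Photons incident: 37.49 / 7.468×10⁻¹⁹ = 5.020×10¹⁹, i.e. 5.020×10¹⁹/6.022×10²³ = 8.336×10⁻⁵ mol.
Fraction absorbed: 1 − 29.0/100 = 0.7100.
Photons absorbed: 0.7100 × 8.336×10⁻⁵ = 5.919×10⁻⁵ mol.
Φ = 5.516×10⁻⁵ mol / 5.919×10⁻⁵ mol photons = 0.932.

Φ = 0.932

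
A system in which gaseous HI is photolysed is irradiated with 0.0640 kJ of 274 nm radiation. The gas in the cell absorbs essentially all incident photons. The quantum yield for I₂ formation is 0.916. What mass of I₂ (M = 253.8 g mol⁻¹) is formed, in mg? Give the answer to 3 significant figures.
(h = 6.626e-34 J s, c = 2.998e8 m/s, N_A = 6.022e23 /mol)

34.1 mg

Photon energy at 274 nm: hc/λ = (6.626e-34)(2.998e8)/(274e-9) = 7.250e-19 J.
Incident energy: 0.0640 kJ = 64.0 J.
Photons incident: 64.0 / 7.250e-19 = 8.828e19, i.e. 8.828e19/6.022e23 = 1.466e-4 mol.
Product: Φ × n_abs = 0.916 × 1.466e-4 = 1.343e-4 mol.
Mass: 1.343e-4 × 253.8 = 0.03409 g = 34.1 mg.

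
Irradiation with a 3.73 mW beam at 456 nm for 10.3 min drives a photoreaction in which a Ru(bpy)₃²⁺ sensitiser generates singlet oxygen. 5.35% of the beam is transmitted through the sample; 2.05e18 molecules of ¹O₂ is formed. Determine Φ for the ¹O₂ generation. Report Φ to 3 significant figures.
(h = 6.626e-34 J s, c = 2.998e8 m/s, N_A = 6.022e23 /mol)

Product: 2.05e18 / 6.022e23 = 3.404e-6 mol.
Photon energy at 456 nm: hc/λ = (6.626e-34)(2.998e8)/(456e-9) = 4.356e-19 J.
Energy delivered: (3.73 mW)(618 s) = 2.305 J.
Photons incident: 2.305 / 4.356e-19 = 5.292e18, i.e. 5.292e18/6.022e23 = 8.788e-6 mol.
Fraction absorbed: 1 − 5.35/100 = 0.9465.
Photons absorbed: 0.9465 × 8.788e-6 = 8.318e-6 mol.
Φ = 3.404e-6 mol / 8.318e-6 mol photons = 0.409.

Φ = 0.409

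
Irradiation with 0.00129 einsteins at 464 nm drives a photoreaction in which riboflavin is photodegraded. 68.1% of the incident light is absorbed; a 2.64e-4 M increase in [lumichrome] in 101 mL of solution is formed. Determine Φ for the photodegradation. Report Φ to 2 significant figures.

Product: (2.64e-4 M)(0.101 L) = 2.666e-5 mol.
Photons absorbed: 0.681 × 0.00129 = 8.785e-4 mol.
Φ = 2.666e-5 mol / 8.785e-4 mol photons = 0.030.

Φ = 0.030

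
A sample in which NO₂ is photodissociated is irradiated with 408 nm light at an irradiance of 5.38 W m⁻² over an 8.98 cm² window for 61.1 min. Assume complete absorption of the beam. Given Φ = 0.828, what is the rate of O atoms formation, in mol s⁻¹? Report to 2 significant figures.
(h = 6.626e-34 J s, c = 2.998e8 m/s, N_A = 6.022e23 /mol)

Photon energy at 408 nm: hc/λ = (6.626e-34)(2.998e8)/(408e-9) = 4.869e-19 J.
Energy delivered: (5.38 W m⁻²)(8.98e-4 m²)(3666 s) = 17.71 J.
Photons incident: 17.71 / 4.869e-19 = 3.637e19, i.e. 3.637e19/6.022e23 = 6.040e-5 mol.
Product formed: 0.828 × 6.040e-5 = 5.001e-5 mol.
Rate: 5.001e-5 / 3666 s = 1.4e-8 mol s⁻¹.

1.4e-8 mol s⁻¹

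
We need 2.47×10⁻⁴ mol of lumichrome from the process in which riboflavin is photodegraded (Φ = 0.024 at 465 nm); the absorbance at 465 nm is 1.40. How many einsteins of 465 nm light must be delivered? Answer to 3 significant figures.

Photons that must be absorbed: 2.47×10⁻⁴ / 0.024 = 0.01029 mol.
Fraction absorbed: 1 − 10^(−1.40) = 0.9602.
Incident photons needed: 0.01029 / 0.9602 = 0.01072 mol.

0.0107 einstein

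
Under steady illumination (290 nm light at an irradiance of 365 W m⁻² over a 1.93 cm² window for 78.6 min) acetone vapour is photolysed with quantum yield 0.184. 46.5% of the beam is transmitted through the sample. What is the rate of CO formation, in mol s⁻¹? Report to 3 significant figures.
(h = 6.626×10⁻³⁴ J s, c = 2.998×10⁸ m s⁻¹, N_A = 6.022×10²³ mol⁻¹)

1.68×10⁻⁸ mol s⁻¹

Photon energy at 290 nm: hc/λ = (6.626×10⁻³⁴)(2.998×10⁸)/(290×10⁻⁹) = 6.850×10⁻¹⁹ J.
Energy delivered: (365 W m⁻²)(1.93×10⁻⁴ m²)(4716 s) = 332.2 J.
Photons incident: 332.2 / 6.850×10⁻¹⁹ = 4.850×10²⁰, i.e. 4.850×10²⁰/6.022×10²³ = 8.054×10⁻⁴ mol.
Fraction absorbed: 1 − 46.5/100 = 0.5350.
Photons absorbed: 0.5350 × 8.054×10⁻⁴ = 4.309×10⁻⁴ mol.
Product formed: 0.184 × 4.309×10⁻⁴ = 7.929×10⁻⁵ mol.
Rate: 7.929×10⁻⁵ / 4716 s = 1.68×10⁻⁸ mol s⁻¹.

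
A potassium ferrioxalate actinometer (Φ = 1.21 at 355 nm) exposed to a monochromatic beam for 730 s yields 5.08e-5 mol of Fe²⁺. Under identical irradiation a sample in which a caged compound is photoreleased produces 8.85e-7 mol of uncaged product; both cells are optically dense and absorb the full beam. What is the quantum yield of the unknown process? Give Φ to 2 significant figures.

Photons absorbed by the actinometer: 5.08e-5 / 1.21 = 4.198e-5 mol.
Φ(unknown) = 8.85e-7 / 4.198e-5 = 0.021.

Φ = 0.021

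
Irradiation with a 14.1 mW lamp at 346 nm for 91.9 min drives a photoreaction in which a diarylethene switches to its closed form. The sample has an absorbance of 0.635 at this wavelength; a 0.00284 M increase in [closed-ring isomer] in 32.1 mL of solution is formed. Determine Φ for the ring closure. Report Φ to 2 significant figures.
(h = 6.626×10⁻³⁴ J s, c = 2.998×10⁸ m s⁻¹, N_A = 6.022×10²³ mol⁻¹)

Φ = 0.53

Product: (0.00284 M)(0.0321 L) = 9.116×10⁻⁵ mol.
Photon energy at 346 nm: hc/λ = (6.626×10⁻³⁴)(2.998×10⁸)/(346×10⁻⁹) = 5.741×10⁻¹⁹ J.
Energy delivered: (14.1 mW)(5514 s) = 77.75 J.
Photons incident: 77.75 / 5.741×10⁻¹⁹ = 1.354×10²⁰, i.e. 1.354×10²⁰/6.022×10²³ = 2.248×10⁻⁴ mol.
Fraction absorbed: 1 − 10^(−0.635) = 0.7683.
Photons absorbed: 0.7683 × 2.248×10⁻⁴ = 1.727×10⁻⁴ mol.
Φ = 9.116×10⁻⁵ mol / 1.727×10⁻⁴ mol photons = 0.53.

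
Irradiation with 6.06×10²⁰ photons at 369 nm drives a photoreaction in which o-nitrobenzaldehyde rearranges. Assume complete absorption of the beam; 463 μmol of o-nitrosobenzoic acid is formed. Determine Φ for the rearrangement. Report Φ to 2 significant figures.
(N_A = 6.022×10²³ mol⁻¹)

Φ = 0.46

Product: 463 μmol = 4.63×10⁻⁴ mol.
Moles of photons: 6.06×10²⁰ / 6.022×10²³ = 0.001006 mol.
Φ = 4.63×10⁻⁴ mol / 0.001006 mol photons = 0.46.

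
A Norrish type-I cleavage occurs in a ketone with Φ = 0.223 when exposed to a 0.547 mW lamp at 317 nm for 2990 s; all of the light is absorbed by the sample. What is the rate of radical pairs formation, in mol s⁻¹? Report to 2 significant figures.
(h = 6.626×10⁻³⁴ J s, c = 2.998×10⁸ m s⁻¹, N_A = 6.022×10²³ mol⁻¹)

Photon energy at 317 nm: hc/λ = (6.626×10⁻³⁴)(2.998×10⁸)/(317×10⁻⁹) = 6.266×10⁻¹⁹ J.
Energy delivered: (0.547 mW)(2990 s) = 1.636 J.
Photons incident: 1.636 / 6.266×10⁻¹⁹ = 2.611×10¹⁸, i.e. 2.611×10¹⁸/6.022×10²³ = 4.336×10⁻⁶ mol.
Product formed: 0.223 × 4.336×10⁻⁶ = 9.669×10⁻⁷ mol.
Rate: 9.669×10⁻⁷ / 2990 s = 3.2×10⁻¹⁰ mol s⁻¹.

3.2×10⁻¹⁰ mol s⁻¹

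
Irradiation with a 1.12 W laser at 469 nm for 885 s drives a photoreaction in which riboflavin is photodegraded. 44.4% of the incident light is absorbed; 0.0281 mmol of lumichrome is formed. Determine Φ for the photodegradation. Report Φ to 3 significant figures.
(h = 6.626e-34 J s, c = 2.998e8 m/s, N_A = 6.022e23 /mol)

Φ = 0.0163

Product: 0.0281 mmol = 2.81e-5 mol.
Photon energy at 469 nm: hc/λ = (6.626e-34)(2.998e8)/(469e-9) = 4.236e-19 J.
Energy delivered: (1.12 W)(885 s) = 991.2 J.
Photons incident: 991.2 / 4.236e-19 = 2.340e21, i.e. 2.340e21/6.022e23 = 0.003886 mol.
Photons absorbed: 0.444 × 0.003886 = 0.001725 mol.
Φ = 2.81e-5 mol / 0.001725 mol photons = 0.0163.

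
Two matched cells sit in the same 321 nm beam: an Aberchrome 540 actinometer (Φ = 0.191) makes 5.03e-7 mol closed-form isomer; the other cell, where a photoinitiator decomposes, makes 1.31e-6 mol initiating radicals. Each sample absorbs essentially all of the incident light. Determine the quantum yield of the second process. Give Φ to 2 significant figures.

Photons absorbed by the actinometer: 5.03e-7 / 0.191 = 2.634e-6 mol.
Φ(unknown) = 1.31e-6 / 2.634e-6 = 0.50.

Φ = 0.50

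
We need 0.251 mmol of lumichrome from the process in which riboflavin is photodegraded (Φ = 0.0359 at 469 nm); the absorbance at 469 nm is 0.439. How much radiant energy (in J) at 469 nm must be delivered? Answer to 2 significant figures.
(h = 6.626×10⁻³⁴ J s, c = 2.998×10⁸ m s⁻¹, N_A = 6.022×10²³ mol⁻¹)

Product: 0.251 mmol = 2.51×10⁻⁴ mol.
Photons that must be absorbed: 2.51×10⁻⁴ / 0.0359 = 0.006992 mol.
Fraction absorbed: 1 − 10^(−0.439) = 0.6361.
Incident photons needed: 0.006992 / 0.6361 = 0.01099 mol.
Photon energy: hc/λ = 4.236×10⁻¹⁹ J; per mole, 2.551×10⁵ J mol⁻¹.
Energy required: 0.01099 × 2.551×10⁵ = 2800 J.

2800 J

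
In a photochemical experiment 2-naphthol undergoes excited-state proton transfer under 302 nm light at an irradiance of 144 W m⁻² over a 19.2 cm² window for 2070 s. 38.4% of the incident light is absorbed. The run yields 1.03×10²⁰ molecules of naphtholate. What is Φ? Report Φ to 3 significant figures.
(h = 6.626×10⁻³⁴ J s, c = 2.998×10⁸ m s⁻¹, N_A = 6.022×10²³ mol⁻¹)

Φ = 0.308

Product: 1.03×10²⁰ / 6.022×10²³ = 1.710×10⁻⁴ mol.
Photon energy at 302 nm: hc/λ = (6.626×10⁻³⁴)(2.998×10⁸)/(302×10⁻⁹) = 6.578×10⁻¹⁹ J.
Energy delivered: (144 W m⁻²)(19.2×10⁻⁴ m²)(2070 s) = 572.3 J.
Photons incident: 572.3 / 6.578×10⁻¹⁹ = 8.700×10²⁰, i.e. 8.700×10²⁰/6.022×10²³ = 0.001445 mol.
Photons absorbed: 0.384 × 0.001445 = 5.549×10⁻⁴ mol.
Φ = 1.710×10⁻⁴ mol / 5.549×10⁻⁴ mol photons = 0.308.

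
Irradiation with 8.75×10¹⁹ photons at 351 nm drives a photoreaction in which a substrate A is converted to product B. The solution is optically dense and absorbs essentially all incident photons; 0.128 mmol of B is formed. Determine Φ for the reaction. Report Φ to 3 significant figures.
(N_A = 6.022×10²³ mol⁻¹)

Product: 0.128 mmol = 1.28×10⁻⁴ mol.
Moles of photons: 8.75×10¹⁹ / 6.022×10²³ = 1.453×10⁻⁴ mol.
Φ = 1.28×10⁻⁴ mol / 1.453×10⁻⁴ mol photons = 0.881.

Φ = 0.881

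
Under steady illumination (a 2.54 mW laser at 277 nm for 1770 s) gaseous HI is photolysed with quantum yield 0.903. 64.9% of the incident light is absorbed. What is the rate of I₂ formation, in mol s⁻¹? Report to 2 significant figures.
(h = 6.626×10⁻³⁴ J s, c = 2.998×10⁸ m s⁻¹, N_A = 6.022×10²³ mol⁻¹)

3.4×10⁻⁹ mol s⁻¹

Photon energy at 277 nm: hc/λ = (6.626×10⁻³⁴)(2.998×10⁸)/(277×10⁻⁹) = 7.171×10⁻¹⁹ J.
Energy delivered: (2.54 mW)(1770 s) = 4.496 J.
Photons incident: 4.496 / 7.171×10⁻¹⁹ = 6.270×10¹⁸, i.e. 6.270×10¹⁸/6.022×10²³ = 1.041×10⁻⁵ mol.
Photons absorbed: 0.649 × 1.041×10⁻⁵ = 6.756×10⁻⁶ mol.
Product formed: 0.903 × 6.756×10⁻⁶ = 6.101×10⁻⁶ mol.
Rate: 6.101×10⁻⁶ / 1770 s = 3.4×10⁻⁹ mol s⁻¹.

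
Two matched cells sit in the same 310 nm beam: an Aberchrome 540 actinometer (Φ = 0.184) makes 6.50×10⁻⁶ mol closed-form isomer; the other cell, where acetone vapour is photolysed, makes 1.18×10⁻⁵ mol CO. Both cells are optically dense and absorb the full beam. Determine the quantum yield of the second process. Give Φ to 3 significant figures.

Φ = 0.334

Photons absorbed by the actinometer: 6.50×10⁻⁶ / 0.184 = 3.533×10⁻⁵ mol.
Φ(unknown) = 1.18×10⁻⁵ / 3.533×10⁻⁵ = 0.334.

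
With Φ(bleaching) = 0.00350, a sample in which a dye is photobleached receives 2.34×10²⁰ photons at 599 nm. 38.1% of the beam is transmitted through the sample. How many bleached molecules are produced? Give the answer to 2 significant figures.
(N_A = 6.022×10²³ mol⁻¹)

5.1×10¹⁷ bleached molecules

Moles of photons: 2.34×10²⁰ / 6.022×10²³ = 3.886×10⁻⁴ mol.
Fraction absorbed: 1 − 38.1/100 = 0.6190.
Photons absorbed: 0.6190 × 3.886×10⁻⁴ = 2.405×10⁻⁴ mol.
Product: Φ × n_abs = 0.00350 × 2.405×10⁻⁴ = 8.418×10⁻⁷ mol.
As a count: 8.418×10⁻⁷ × 6.022×10²³ = 5.1×10¹⁷.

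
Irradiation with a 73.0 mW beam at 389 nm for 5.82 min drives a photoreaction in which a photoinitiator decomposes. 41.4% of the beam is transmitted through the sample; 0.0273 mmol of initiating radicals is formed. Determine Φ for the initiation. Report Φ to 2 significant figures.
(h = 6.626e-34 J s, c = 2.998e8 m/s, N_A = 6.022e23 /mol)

Φ = 0.56

Product: 0.0273 mmol = 2.73e-5 mol.
Photon energy at 389 nm: hc/λ = (6.626e-34)(2.998e8)/(389e-9) = 5.107e-19 J.
Energy delivered: (73.0 mW)(349.2 s) = 25.49 J.
Photons incident: 25.49 / 5.107e-19 = 4.991e19, i.e. 4.991e19/6.022e23 = 8.288e-5 mol.
Fraction absorbed: 1 − 41.4/100 = 0.5860.
Photons absorbed: 0.5860 × 8.288e-5 = 4.857e-5 mol.
Φ = 2.73e-5 mol / 4.857e-5 mol photons = 0.56.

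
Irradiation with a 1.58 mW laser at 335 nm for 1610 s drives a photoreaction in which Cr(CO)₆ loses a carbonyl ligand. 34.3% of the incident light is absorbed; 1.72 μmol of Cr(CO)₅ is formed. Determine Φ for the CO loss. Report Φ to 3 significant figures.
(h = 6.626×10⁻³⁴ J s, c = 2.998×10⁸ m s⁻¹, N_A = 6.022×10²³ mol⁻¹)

Product: 1.72 μmol = 1.72×10⁻⁶ mol.
Photon energy at 335 nm: hc/λ = (6.626×10⁻³⁴)(2.998×10⁸)/(335×10⁻⁹) = 5.930×10⁻¹⁹ J.
Energy delivered: (1.58 mW)(1610 s) = 2.544 J.
Photons incident: 2.544 / 5.930×10⁻¹⁹ = 4.290×10¹⁸, i.e. 4.290×10¹⁸/6.022×10²³ = 7.124×10⁻⁶ mol.
Photons absorbed: 0.343 × 7.124×10⁻⁶ = 2.444×10⁻⁶ mol.
Φ = 1.72×10⁻⁶ mol / 2.444×10⁻⁶ mol photons = 0.704.

Φ = 0.704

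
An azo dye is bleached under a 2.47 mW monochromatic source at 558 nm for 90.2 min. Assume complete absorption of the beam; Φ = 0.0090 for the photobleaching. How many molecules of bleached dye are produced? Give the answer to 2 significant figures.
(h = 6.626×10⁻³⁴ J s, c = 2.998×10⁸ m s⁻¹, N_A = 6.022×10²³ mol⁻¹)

3.4×10¹⁷ molecules

Photon energy at 558 nm: hc/λ = (6.626×10⁻³⁴)(2.998×10⁸)/(558×10⁻⁹) = 3.560×10⁻¹⁹ J.
Energy delivered: (2.47 mW)(5412 s) = 13.37 J.
Photons incident: 13.37 / 3.560×10⁻¹⁹ = 3.756×10¹⁹, i.e. 3.756×10¹⁹/6.022×10²³ = 6.237×10⁻⁵ mol.
Product: Φ × n_abs = 0.0090 × 6.237×10⁻⁵ = 5.613×10⁻⁷ mol.
As a count: 5.613×10⁻⁷ × 6.022×10²³ = 3.4×10¹⁷.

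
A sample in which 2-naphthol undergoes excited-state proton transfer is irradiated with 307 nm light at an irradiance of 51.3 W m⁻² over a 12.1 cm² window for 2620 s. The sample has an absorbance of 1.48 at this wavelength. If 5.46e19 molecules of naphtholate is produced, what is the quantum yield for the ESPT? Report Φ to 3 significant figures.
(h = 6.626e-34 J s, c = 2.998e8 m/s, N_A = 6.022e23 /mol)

Φ = 0.225

Product: 5.46e19 / 6.022e23 = 9.067e-5 mol.
Photon energy at 307 nm: hc/λ = (6.626e-34)(2.998e8)/(307e-9) = 6.471e-19 J.
Energy delivered: (51.3 W m⁻²)(12.1e-4 m²)(2620 s) = 162.6 J.
Photons incident: 162.6 / 6.471e-19 = 2.513e20, i.e. 2.513e20/6.022e23 = 4.173e-4 mol.
Fraction absorbed: 1 − 10^(−1.48) = 0.9669.
Photons absorbed: 0.9669 × 4.173e-4 = 4.035e-4 mol.
Φ = 9.067e-5 mol / 4.035e-4 mol photons = 0.225.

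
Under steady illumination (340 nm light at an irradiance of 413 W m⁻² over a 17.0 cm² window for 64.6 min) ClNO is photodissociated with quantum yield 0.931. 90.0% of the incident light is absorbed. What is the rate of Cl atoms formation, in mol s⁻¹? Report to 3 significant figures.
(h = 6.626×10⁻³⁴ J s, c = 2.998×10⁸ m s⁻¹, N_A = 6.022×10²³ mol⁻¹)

1.67×10⁻⁶ mol s⁻¹

Photon energy at 340 nm: hc/λ = (6.626×10⁻³⁴)(2.998×10⁸)/(340×10⁻⁹) = 5.843×10⁻¹⁹ J.
Energy delivered: (413 W m⁻²)(17.0×10⁻⁴ m²)(3876 s) = 2721 J.
Photons incident: 2721 / 5.843×10⁻¹⁹ = 4.657×10²¹, i.e. 4.657×10²¹/6.022×10²³ = 0.007733 mol.
Photons absorbed: 0.900 × 0.007733 = 0.006960 mol.
Product formed: 0.931 × 0.006960 = 0.006480 mol.
Rate: 0.006480 / 3876 s = 1.67×10⁻⁶ mol s⁻¹.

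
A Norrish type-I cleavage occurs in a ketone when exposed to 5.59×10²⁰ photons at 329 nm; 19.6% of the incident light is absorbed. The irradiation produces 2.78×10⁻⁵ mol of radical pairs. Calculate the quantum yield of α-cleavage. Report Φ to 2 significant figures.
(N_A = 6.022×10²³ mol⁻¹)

Moles of photons: 5.59×10²⁰ / 6.022×10²³ = 9.283×10⁻⁴ mol.
Photons absorbed: 0.196 × 9.283×10⁻⁴ = 1.819×10⁻⁴ mol.
Φ = 2.78×10⁻⁵ mol / 1.819×10⁻⁴ mol photons = 0.15.

Φ = 0.15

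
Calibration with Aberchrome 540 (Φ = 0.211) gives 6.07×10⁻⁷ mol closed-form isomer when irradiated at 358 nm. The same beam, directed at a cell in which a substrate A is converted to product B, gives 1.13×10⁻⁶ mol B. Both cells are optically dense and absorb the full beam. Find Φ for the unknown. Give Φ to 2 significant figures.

Φ = 0.39

Photons absorbed by the actinometer: 6.07×10⁻⁷ / 0.211 = 2.877×10⁻⁶ mol.
Φ(unknown) = 1.13×10⁻⁶ / 2.877×10⁻⁶ = 0.39.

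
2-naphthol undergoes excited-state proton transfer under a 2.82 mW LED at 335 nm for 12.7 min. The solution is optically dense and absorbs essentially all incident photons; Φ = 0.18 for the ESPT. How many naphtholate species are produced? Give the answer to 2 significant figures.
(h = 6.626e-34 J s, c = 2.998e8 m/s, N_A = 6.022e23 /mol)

6.5e17 species

Photon energy at 335 nm: hc/λ = (6.626e-34)(2.998e8)/(335e-9) = 5.930e-19 J.
Energy delivered: (2.82 mW)(762 s) = 2.149 J.
Photons incident: 2.149 / 5.930e-19 = 3.624e18, i.e. 3.624e18/6.022e23 = 6.018e-6 mol.
Product: Φ × n_abs = 0.18 × 6.018e-6 = 1.083e-6 mol.
As a count: 1.083e-6 × 6.022e23 = 6.5e17.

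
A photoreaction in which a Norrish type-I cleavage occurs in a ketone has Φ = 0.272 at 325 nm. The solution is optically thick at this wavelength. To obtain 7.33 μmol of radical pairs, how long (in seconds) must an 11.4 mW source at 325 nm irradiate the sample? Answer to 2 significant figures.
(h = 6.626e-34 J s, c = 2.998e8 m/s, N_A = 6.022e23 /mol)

Product: 7.33 μmol = 7.33e-6 mol.
Photons that must be absorbed: 7.33e-6 / 0.272 = 2.695e-5 mol.
Photon energy: hc/λ = 6.112e-19 J; per mole, 3.681e5 J mol⁻¹.
Energy required: 2.695e-5 × 3.681e5 = 9.920 J.
Time: 9.920 J / 0.0114 W = 870 s.

t ≈ 870 s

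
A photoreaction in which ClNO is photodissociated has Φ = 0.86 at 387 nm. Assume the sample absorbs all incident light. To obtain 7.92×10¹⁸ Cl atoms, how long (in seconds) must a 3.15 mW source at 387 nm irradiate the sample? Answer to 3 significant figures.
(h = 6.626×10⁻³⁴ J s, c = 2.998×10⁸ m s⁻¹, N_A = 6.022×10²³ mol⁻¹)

Product: 7.92×10¹⁸ / 6.022×10²³ = 1.315×10⁻⁵ mol.
Photons that must be absorbed: 1.315×10⁻⁵ / 0.86 = 1.529×10⁻⁵ mol.
Photon energy: hc/λ = 5.133×10⁻¹⁹ J; per mole, 3.091×10⁵ J mol⁻¹.
Energy required: 1.529×10⁻⁵ × 3.091×10⁵ = 4.726 J.
Time: 4.726 J / 0.00315 W = 1500 s.

t ≈ 1500 s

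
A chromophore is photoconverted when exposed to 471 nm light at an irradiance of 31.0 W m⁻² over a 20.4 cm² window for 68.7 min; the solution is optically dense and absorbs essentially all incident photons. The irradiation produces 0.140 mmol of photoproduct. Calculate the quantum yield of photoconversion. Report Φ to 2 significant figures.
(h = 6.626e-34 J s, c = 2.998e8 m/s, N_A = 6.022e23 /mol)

Product: 0.140 mmol = 1.40e-4 mol.
Photon energy at 471 nm: hc/λ = (6.626e-34)(2.998e8)/(471e-9) = 4.218e-19 J.
Energy delivered: (31.0 W m⁻²)(20.4e-4 m²)(4122 s) = 260.7 J.
Photons incident: 260.7 / 4.218e-19 = 6.181e20, i.e. 6.181e20/6.022e23 = 0.001026 mol.
Φ = 1.40e-4 mol / 0.001026 mol photons = 0.14.

Φ = 0.14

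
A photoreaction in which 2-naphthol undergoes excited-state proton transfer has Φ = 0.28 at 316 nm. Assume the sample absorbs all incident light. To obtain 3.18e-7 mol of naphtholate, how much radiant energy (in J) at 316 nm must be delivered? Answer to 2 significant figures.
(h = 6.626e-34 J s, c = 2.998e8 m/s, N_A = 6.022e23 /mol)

Photons that must be absorbed: 3.18e-7 / 0.28 = 1.136e-6 mol.
Photon energy: hc/λ = 6.286e-19 J; per mole, 3.785e5 J mol⁻¹.
Energy required: 1.136e-6 × 3.785e5 = 0.43 J.

0.43 J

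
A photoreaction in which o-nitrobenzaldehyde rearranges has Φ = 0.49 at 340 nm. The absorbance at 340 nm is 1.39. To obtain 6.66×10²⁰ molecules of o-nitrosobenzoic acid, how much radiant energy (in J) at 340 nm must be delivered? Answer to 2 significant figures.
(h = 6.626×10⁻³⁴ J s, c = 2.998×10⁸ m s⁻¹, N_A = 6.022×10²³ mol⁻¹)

Product: 6.66×10²⁰ / 6.022×10²³ = 0.001106 mol.
Photons that must be absorbed: 0.001106 / 0.49 = 0.002257 mol.
Fraction absorbed: 1 − 10^(−1.39) = 0.9593.
Incident photons needed: 0.002257 / 0.9593 = 0.002353 mol.
Photon energy: hc/λ = 5.843×10⁻¹⁹ J; per mole, 3.519×10⁵ J mol⁻¹.
Energy required: 0.002353 × 3.519×10⁵ = 830 J.

830 J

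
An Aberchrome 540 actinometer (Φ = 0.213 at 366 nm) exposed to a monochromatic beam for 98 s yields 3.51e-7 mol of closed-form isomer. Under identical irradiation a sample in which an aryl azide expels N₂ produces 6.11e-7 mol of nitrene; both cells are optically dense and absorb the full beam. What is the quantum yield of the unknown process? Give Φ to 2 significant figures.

Φ = 0.37

Photons absorbed by the actinometer: 3.51e-7 / 0.213 = 1.648e-6 mol.
Φ(unknown) = 6.11e-7 / 1.648e-6 = 0.37.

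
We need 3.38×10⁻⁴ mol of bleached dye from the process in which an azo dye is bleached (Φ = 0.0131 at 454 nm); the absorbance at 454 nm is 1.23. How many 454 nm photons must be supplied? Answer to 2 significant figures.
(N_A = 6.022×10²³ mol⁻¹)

1.7×10²² photons

Photons that must be absorbed: 3.38×10⁻⁴ / 0.0131 = 0.02580 mol.
Fraction absorbed: 1 − 10^(−1.23) = 0.9411.
Incident photons needed: 0.02580 / 0.9411 = 0.02741 mol.
Photon count: 0.02741 × 6.022×10²³ = 1.7×10²².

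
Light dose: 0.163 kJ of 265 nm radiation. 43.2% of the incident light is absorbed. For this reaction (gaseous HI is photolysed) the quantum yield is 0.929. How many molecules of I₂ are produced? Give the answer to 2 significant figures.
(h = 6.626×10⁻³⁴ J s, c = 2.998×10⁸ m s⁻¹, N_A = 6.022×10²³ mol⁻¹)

Photon energy at 265 nm: hc/λ = (6.626×10⁻³⁴)(2.998×10⁸)/(265×10⁻⁹) = 7.496×10⁻¹⁹ J.
Incident energy: 0.163 kJ = 163 J.
Photons incident: 163 / 7.496×10⁻¹⁹ = 2.174×10²⁰, i.e. 2.174×10²⁰/6.022×10²³ = 3.610×10⁻⁴ mol.
Photons absorbed: 0.432 × 3.610×10⁻⁴ = 1.560×10⁻⁴ mol.
Product: Φ × n_abs = 0.929 × 1.560×10⁻⁴ = 1.449×10⁻⁴ mol.
As a count: 1.449×10⁻⁴ × 6.022×10²³ = 8.7×10¹⁹.

8.7×10¹⁹ molecules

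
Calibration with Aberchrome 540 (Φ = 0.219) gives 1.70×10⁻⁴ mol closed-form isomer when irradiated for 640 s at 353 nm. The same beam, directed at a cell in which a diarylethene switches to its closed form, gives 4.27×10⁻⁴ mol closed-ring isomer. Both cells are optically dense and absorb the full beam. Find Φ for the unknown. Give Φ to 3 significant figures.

Photons absorbed by the actinometer: 1.70×10⁻⁴ / 0.219 = 7.763×10⁻⁴ mol.
Φ(unknown) = 4.27×10⁻⁴ / 7.763×10⁻⁴ = 0.550.

Φ = 0.550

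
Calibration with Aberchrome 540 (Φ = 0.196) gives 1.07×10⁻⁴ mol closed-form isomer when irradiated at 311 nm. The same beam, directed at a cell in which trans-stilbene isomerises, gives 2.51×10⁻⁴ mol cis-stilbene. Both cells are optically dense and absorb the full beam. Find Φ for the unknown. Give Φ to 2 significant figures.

Photons absorbed by the actinometer: 1.07×10⁻⁴ / 0.196 = 5.459×10⁻⁴ mol.
Φ(unknown) = 2.51×10⁻⁴ / 5.459×10⁻⁴ = 0.46.

Φ = 0.46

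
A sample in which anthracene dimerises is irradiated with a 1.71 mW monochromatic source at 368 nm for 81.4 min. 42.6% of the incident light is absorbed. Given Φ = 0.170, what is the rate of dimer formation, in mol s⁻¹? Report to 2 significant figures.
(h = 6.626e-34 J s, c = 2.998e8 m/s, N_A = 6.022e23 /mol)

3.8e-10 mol s⁻¹

Photon energy at 368 nm: hc/λ = (6.626e-34)(2.998e8)/(368e-9) = 5.398e-19 J.
Energy delivered: (1.71 mW)(4884 s) = 8.352 J.
Photons incident: 8.352 / 5.398e-19 = 1.547e19, i.e. 1.547e19/6.022e23 = 2.569e-5 mol.
Photons absorbed: 0.426 × 2.569e-5 = 1.094e-5 mol.
Product formed: 0.170 × 1.094e-5 = 1.860e-6 mol.
Rate: 1.860e-6 / 4884 s = 3.8e-10 mol s⁻¹.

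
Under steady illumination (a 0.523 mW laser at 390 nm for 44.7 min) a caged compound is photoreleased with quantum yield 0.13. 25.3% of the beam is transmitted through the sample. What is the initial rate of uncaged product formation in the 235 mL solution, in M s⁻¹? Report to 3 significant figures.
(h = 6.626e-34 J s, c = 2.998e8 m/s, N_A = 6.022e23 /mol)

7.05e-10 M s⁻¹

Photon energy at 390 nm: hc/λ = (6.626e-34)(2.998e8)/(390e-9) = 5.094e-19 J.
Energy delivered: (0.523 mW)(2682 s) = 1.403 J.
Photons incident: 1.403 / 5.094e-19 = 2.754e18, i.e. 2.754e18/6.022e23 = 4.573e-6 mol.
Fraction absorbed: 1 − 25.3/100 = 0.7470.
Photons absorbed: 0.7470 × 4.573e-6 = 3.416e-6 mol.
Product formed: 0.13 × 3.416e-6 = 4.441e-7 mol.
Rate: 4.441e-7 mol / (2682 s × 0.235 L) = 7.05e-10 M s⁻¹.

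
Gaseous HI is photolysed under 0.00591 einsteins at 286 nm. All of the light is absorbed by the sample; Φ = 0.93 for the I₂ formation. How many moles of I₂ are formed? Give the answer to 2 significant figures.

Product: Φ × n_abs = 0.93 × 0.00591 = 0.005496 mol.

0.0055 mol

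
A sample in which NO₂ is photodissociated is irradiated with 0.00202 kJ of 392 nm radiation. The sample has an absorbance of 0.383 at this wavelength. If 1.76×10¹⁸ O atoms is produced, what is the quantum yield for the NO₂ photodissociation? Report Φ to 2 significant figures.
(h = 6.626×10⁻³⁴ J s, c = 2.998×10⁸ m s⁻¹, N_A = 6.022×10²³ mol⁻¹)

Φ = 0.75

Product: 1.76×10¹⁸ / 6.022×10²³ = 2.923×10⁻⁶ mol.
Photon energy at 392 nm: hc/λ = (6.626×10⁻³⁴)(2.998×10⁸)/(392×10⁻⁹) = 5.068×10⁻¹⁹ J.
Incident energy: 0.00202 kJ = 2.02 J.
Photons incident: 2.02 / 5.068×10⁻¹⁹ = 3.986×10¹⁸, i.e. 3.986×10¹⁸/6.022×10²³ = 6.619×10⁻⁶ mol.
Fraction absorbed: 1 − 10^(−0.383) = 0.5860.
Photons absorbed: 0.5860 × 6.619×10⁻⁶ = 3.879×10⁻⁶ mol.
Φ = 2.923×10⁻⁶ mol / 3.879×10⁻⁶ mol photons = 0.75.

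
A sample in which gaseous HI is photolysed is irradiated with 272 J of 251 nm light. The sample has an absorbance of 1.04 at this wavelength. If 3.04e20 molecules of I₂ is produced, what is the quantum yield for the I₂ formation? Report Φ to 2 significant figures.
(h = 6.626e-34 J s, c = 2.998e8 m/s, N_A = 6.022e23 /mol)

Product: 3.04e20 / 6.022e23 = 5.048e-4 mol.
Photon energy at 251 nm: hc/λ = (6.626e-34)(2.998e8)/(251e-9) = 7.914e-19 J.
Photons incident: 272 / 7.914e-19 = 3.437e20, i.e. 3.437e20/6.022e23 = 5.707e-4 mol.
Fraction absorbed: 1 − 10^(−1.04) = 0.9088.
Photons absorbed: 0.9088 × 5.707e-4 = 5.187e-4 mol.
Φ = 5.048e-4 mol / 5.187e-4 mol photons = 0.97.

Φ = 0.97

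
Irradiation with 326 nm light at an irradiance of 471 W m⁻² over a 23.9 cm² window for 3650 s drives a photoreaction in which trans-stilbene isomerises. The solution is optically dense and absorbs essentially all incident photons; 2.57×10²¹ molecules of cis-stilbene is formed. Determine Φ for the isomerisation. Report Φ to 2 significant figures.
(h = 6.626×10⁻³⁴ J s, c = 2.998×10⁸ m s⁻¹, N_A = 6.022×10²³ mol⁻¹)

Product: 2.57×10²¹ / 6.022×10²³ = 0.004268 mol.
Photon energy at 326 nm: hc/λ = (6.626×10⁻³⁴)(2.998×10⁸)/(326×10⁻⁹) = 6.093×10⁻¹⁹ J.
Energy delivered: (471 W m⁻²)(23.9×10⁻⁴ m²)(3650 s) = 4109 J.
Photons incident: 4109 / 6.093×10⁻¹⁹ = 6.744×10²¹, i.e. 6.744×10²¹/6.022×10²³ = 0.01120 mol.
Φ = 0.004268 mol / 0.01120 mol photons = 0.38.

Φ = 0.38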